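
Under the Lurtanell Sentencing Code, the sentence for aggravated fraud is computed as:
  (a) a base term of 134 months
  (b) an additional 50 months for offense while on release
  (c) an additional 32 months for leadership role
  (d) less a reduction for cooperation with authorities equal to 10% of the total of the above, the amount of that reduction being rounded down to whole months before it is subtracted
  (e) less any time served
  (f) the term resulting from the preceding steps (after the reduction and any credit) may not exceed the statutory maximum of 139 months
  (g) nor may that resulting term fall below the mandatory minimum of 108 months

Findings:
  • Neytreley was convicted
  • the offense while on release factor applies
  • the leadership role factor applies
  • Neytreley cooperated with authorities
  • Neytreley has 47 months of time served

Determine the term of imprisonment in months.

Offense while on release enhancement: +50 months
Leadership role enhancement: +32 months
Adjusted term: 134 months + 50 months + 32 months = 216 months
Cooperation with authorities reduction: 10% of 216 months = 21 months (rounded down)
After reduction: 216 − 21 = 195 months
Less time served: 195 months − 47 months = 148 months
Cap at 139 months: 148 months exceeds the cap → 139 months
Minimum 108 months: 139 months meets the minimum, no increase.

Sentence: 139 months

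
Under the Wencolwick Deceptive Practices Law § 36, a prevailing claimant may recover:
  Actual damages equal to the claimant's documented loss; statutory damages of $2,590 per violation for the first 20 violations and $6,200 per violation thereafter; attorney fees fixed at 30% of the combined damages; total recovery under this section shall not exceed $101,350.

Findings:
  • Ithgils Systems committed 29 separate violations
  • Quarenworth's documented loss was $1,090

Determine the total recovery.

First 20 violations: 20 × $2,590 = $51,800
Remaining violations: (29 − 20) × $6,200 = $55,800
Statutory damages: $51,800 + $55,800 = $107,600
Combined damages: $1,090 + $107,600 = $108,690
Attorney fees: 30% of $108,690 = $32,607
Total before cap: $108,690 + $32,607 = $141,297
Cap at $101,350: $141,297 exceeds the cap → $101,350

$101,350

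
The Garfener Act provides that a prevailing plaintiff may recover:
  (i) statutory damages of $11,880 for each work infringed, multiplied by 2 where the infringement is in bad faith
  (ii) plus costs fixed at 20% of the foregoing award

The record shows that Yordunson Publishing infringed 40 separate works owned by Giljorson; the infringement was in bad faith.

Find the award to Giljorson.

Statutory damages: 40 × $11,880 = $475,200
Doubled: 2 × $475,200 = $950,400
Costs: 20% of $950,400 = $190,080
Award plus costs: $950,400 + $190,080 = $1,140,480

$1,140,480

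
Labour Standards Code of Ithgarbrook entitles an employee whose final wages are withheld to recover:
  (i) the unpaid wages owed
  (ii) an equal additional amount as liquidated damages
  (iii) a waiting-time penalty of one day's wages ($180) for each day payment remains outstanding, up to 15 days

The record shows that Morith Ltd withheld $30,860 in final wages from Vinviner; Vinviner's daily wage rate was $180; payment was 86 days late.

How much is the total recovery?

Liquidated damages (equal amount): $30,860
Penalty days: min(86, 15) = 15
Waiting-time penalty: 15 × $180 = $2,700
Total award: $30,860 + $30,860 + $2,700 = $64,420

$64,420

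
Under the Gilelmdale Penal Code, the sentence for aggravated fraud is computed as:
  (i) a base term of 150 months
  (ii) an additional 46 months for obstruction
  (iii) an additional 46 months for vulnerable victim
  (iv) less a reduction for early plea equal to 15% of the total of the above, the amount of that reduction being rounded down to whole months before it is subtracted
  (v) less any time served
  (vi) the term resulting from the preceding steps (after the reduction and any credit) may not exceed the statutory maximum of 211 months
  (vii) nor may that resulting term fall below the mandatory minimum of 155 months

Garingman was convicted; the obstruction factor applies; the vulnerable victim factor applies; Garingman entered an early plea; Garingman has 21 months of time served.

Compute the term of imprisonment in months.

Obstruction enhancement: +46 months
Vulnerable victim enhancement: +46 months
Adjusted term: 150 months + 46 months + 46 months = 242 months
Early plea reduction: 15% of 242 months = 36 months (rounded down)
After reduction: 242 − 36 = 206 months
Less time served: 206 months − 21 months = 185 months
Cap at 211 months: 185 months is within the cap, no reduction.
Minimum 155 months: 185 months meets the minimum, no increase.

Sentence: 185 months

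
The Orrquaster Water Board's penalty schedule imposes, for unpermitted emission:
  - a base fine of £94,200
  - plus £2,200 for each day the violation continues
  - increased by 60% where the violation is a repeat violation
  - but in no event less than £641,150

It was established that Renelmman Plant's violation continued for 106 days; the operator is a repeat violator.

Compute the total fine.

£641,150

Per-day component: 106 × £2,200 = £233,200
Base plus per-day: £94,200 + £233,200 = £327,400
Enhancement: 60% of £327,400 = £196,440
Enhanced fine: £327,400 + £196,440 = £523,840
Minimum £641,150: £523,840 is below the minimum → £641,150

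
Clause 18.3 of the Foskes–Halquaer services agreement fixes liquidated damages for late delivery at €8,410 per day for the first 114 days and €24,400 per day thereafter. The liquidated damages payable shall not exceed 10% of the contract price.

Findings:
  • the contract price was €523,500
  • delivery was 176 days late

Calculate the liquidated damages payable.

First 114 days: 114 × €8,410 = €958,740
Remaining days: (176 − 114) × €24,400 = €1,512,800
Accrued per-day damages: €958,740 + €1,512,800 = €2,471,540
Cap: 10% of €523,500 = €52,350
Cap at €52,350: €2,471,540 exceeds the cap → €52,350

€52,350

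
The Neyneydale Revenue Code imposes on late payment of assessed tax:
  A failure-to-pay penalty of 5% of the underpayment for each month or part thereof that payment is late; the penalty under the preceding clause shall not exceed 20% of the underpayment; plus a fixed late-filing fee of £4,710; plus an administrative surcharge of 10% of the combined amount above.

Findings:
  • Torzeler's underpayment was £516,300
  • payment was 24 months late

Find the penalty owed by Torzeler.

Penalty: £118,767

Accrued rate: 5% × 24 = 120%, capped at 20% → 20%
Failure-to-pay penalty: 20% of £516,300 = £103,260
Penalty before surcharge: £103,260 + £4,710 = £107,970
Administrative surcharge: 10% of £107,970 = £10,797
Total penalty: £107,970 + £10,797 = £118,767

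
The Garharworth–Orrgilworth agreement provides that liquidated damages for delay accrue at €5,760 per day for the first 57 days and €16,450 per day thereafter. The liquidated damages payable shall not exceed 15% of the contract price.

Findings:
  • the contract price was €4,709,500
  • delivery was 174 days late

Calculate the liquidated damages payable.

First 57 days: 57 × €5,760 = €328,320
Remaining days: (174 − 57) × €16,450 = €1,924,650
Accrued per-day damages: €328,320 + €1,924,650 = €2,252,970
Cap: 15% of €4,709,500 = €706,425
Cap at €706,425: €2,252,970 exceeds the cap → €706,425

€706,425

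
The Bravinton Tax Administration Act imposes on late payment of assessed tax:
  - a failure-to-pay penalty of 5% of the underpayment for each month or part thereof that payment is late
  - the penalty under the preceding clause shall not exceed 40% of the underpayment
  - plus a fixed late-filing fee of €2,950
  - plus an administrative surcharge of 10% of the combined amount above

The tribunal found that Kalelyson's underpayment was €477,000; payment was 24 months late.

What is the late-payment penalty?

Accrued rate: 5% × 24 = 120%, capped at 40% → 40%
Failure-to-pay penalty: 40% of €477,000 = €190,800
Penalty before surcharge: €190,800 + €2,950 = €193,750
Administrative surcharge: 10% of €193,750 = €19,375
Total penalty: €193,750 + €19,375 = €213,125

€213,125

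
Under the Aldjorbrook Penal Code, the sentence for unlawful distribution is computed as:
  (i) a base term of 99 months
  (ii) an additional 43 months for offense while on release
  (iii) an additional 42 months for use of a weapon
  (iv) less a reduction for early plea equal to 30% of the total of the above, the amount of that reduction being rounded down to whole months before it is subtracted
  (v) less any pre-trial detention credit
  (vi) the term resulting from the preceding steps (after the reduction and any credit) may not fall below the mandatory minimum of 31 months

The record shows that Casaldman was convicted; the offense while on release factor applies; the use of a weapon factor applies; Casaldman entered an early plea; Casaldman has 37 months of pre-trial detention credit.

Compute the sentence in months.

92 months

Offense while on release enhancement: +43 months
Use of a weapon enhancement: +42 months
Adjusted term: 99 months + 43 months + 42 months = 184 months
Early plea reduction: 30% of 184 months = 55 months (rounded down)
After reduction: 184 − 55 = 129 months
Less pre-trial detention credit: 129 months − 37 months = 92 months
Minimum 31 months: 92 months meets the minimum, no increase.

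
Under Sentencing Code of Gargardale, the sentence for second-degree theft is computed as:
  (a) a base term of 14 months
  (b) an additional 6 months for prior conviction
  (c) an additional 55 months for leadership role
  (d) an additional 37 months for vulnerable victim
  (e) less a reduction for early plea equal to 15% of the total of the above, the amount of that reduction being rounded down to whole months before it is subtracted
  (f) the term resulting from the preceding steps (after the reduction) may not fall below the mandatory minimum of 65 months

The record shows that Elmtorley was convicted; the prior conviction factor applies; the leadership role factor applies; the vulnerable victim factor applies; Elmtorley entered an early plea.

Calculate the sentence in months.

96 months

Prior conviction enhancement: +6 months
Leadership role enhancement: +55 months
Vulnerable victim enhancement: +37 months
Adjusted term: 14 months + 6 months + 55 months + 37 months = 112 months
Early plea reduction: 15% of 112 months = 16 months (rounded down)
After reduction: 112 − 16 = 96 months
Minimum 65 months: 96 months meets the minimum, no increase.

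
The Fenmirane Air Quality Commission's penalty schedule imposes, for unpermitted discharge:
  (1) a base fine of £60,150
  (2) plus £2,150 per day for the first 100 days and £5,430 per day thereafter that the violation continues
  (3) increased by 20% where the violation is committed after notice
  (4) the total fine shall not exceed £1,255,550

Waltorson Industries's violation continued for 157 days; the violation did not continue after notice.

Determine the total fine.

First 100 days: 100 × £2,150 = £215,000
Remaining days: (157 − 100) × £5,430 = £309,510
Per-day component: £215,000 + £309,510 = £524,510
Base plus per-day: £60,150 + £524,510 = £584,660
The violation did not continue after notice: no 20% increase.
Cap at £1,255,550: £584,660 is within the cap, no reduction.

£584,660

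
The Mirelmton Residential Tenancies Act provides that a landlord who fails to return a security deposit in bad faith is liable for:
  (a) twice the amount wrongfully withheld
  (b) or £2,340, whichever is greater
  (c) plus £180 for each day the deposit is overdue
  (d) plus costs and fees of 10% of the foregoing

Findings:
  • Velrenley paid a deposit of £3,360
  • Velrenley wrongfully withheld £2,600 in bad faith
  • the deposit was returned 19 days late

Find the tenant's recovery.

£9,482

Doubled: 2 × £2,600 = £5,200
Minimum £2,340: £5,200 meets the minimum, no increase.
Late-return penalty: 19 × £180 = £3,420
Damages plus late penalty: £5,200 + £3,420 = £8,620
Costs and fees: 10% of £8,620 = £862
Total recovery: £8,620 + £862 = £9,482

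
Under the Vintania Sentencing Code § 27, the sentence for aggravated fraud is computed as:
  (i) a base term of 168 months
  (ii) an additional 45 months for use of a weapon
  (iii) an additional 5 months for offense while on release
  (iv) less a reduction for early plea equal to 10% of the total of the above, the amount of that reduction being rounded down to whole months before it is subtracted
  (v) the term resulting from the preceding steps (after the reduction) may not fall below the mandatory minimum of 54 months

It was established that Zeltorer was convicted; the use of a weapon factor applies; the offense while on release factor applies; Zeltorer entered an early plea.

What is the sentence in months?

Use of a weapon enhancement: +45 months
Offense while on release enhancement: +5 months
Adjusted term: 168 months + 45 months + 5 months = 218 months
Early plea reduction: 10% of 218 months = 21 months (rounded down)
After reduction: 218 − 21 = 197 months
Minimum 54 months: 197 months meets the minimum, no increase.

197 months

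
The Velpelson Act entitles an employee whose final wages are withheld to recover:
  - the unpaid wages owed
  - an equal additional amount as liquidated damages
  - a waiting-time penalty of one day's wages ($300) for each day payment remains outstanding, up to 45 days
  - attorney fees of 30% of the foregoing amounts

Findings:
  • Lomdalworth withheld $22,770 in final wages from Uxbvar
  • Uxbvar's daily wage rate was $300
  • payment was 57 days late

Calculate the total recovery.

Liquidated damages (equal amount): $22,770
Penalty days: min(57, 45) = 45
Waiting-time penalty: 45 × $300 = $13,500
Subtotal: $22,770 + $22,770 + $13,500 = $59,040
Attorney fees: 30% of $59,040 = $17,712
Total award: $59,040 + $17,712 = $76,752

$76,752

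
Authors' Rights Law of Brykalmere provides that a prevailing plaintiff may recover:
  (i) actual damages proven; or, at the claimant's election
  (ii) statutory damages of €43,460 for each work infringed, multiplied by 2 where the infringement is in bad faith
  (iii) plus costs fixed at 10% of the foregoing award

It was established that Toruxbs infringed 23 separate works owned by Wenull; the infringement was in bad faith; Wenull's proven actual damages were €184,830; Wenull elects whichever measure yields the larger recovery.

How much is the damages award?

Statutory damages: 23 × €43,460 = €999,580
Doubled: 2 × €999,580 = €1,999,160
Greater of actual damages (€184,830) or enhanced statutory damages (€1,999,160): €1,999,160
Costs: 10% of €1,999,160 = €199,916
Award plus costs: €1,999,160 + €199,916 = €2,199,076

Award: €2,199,076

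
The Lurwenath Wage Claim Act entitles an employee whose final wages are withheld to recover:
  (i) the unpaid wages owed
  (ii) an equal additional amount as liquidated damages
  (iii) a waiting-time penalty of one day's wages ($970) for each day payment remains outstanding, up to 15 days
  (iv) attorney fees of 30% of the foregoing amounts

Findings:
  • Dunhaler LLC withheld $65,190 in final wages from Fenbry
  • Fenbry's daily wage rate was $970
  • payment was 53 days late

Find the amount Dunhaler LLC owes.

$188,409

Liquidated damages (equal amount): $65,190
Penalty days: min(53, 15) = 15
Waiting-time penalty: 15 × $970 = $14,550
Subtotal: $65,190 + $65,190 + $14,550 = $144,930
Attorney fees: 30% of $144,930 = $43,479
Total award: $144,930 + $43,479 = $188,409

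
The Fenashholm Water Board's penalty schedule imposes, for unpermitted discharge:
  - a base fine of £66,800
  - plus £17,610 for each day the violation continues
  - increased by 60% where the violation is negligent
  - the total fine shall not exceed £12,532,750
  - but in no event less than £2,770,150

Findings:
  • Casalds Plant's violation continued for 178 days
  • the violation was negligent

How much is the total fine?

Per-day component: 178 × £17,610 = £3,134,580
Base plus per-day: £66,800 + £3,134,580 = £3,201,380
Enhancement: 60% of £3,201,380 = £1,920,828
Enhanced fine: £3,201,380 + £1,920,828 = £5,122,208
Cap at £12,532,750: £5,122,208 is within the cap, no reduction.
Minimum £2,770,150: £5,122,208 meets the minimum, no increase.

£5,122,208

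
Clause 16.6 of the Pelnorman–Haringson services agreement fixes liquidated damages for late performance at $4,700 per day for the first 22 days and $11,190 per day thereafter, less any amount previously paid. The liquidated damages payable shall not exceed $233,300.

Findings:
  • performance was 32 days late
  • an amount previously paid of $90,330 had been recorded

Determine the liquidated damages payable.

$124,970

First 22 days: 22 × $4,700 = $103,400
Remaining days: (32 − 22) × $11,190 = $111,900
Accrued per-day damages: $103,400 + $111,900 = $215,300
Less amount previously paid: $215,300 − $90,330 = $124,970
Cap at $233,300: $124,970 is within the cap, no reduction.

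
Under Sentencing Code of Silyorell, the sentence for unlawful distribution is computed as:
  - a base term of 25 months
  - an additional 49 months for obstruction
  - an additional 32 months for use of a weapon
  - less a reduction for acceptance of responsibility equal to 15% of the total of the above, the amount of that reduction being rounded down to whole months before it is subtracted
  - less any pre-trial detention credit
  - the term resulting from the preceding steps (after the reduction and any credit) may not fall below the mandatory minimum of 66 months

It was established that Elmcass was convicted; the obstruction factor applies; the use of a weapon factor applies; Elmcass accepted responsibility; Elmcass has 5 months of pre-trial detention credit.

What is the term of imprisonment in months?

86 months

Obstruction enhancement: +49 months
Use of a weapon enhancement: +32 months
Adjusted term: 25 months + 49 months + 32 months = 106 months
Acceptance of responsibility reduction: 15% of 106 months = 15 months (rounded down)
After reduction: 106 − 15 = 91 months
Less pre-trial detention credit: 91 months − 5 months = 86 months
Minimum 66 months: 86 months meets the minimum, no increase.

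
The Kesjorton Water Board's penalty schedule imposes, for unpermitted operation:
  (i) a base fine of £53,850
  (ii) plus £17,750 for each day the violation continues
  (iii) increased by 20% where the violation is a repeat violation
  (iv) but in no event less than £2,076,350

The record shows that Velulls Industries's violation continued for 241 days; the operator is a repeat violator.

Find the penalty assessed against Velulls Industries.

Per-day component: 241 × £17,750 = £4,277,750
Base plus per-day: £53,850 + £4,277,750 = £4,331,600
Enhancement: 20% of £4,331,600 = £866,320
Enhanced fine: £4,331,600 + £866,320 = £5,197,920
Minimum £2,076,350: £5,197,920 meets the minimum, no increase.

£5,197,920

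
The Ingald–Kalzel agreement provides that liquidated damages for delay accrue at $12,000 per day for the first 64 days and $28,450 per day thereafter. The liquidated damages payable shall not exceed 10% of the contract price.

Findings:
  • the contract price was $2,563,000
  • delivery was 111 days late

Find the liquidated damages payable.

First 64 days: 64 × $12,000 = $768,000
Remaining days: (111 − 64) × $28,450 = $1,337,150
Accrued per-day damages: $768,000 + $1,337,150 = $2,105,150
Cap: 10% of $2,563,000 = $256,300
Cap at $256,300: $2,105,150 exceeds the cap → $256,300

$256,300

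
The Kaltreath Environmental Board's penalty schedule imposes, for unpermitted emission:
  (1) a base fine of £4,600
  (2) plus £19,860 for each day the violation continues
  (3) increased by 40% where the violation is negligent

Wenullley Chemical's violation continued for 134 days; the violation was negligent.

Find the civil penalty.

Per-day component: 134 × £19,860 = £2,661,240
Base plus per-day: £4,600 + £2,661,240 = £2,665,840
Enhancement: 40% of £2,665,840 = £1,066,336
Enhanced fine: £2,665,840 + £1,066,336 = £3,732,176

£3,732,176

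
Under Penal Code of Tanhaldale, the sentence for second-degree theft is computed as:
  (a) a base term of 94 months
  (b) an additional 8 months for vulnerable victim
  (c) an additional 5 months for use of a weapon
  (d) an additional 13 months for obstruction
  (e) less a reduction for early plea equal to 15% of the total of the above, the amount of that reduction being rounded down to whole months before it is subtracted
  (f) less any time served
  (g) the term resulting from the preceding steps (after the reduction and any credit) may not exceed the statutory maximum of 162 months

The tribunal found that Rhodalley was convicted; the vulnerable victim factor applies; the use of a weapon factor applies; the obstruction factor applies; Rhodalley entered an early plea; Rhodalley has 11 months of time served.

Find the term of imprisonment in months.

91 months

Vulnerable victim enhancement: +8 months
Use of a weapon enhancement: +5 months
Obstruction enhancement: +13 months
Adjusted term: 94 months + 8 months + 5 months + 13 months = 120 months
Early plea reduction: 15% of 120 months = 18 months (rounded down)
After reduction: 120 − 18 = 102 months
Less time served: 102 months − 11 months = 91 months
Cap at 162 months: 91 months is within the cap, no reduction.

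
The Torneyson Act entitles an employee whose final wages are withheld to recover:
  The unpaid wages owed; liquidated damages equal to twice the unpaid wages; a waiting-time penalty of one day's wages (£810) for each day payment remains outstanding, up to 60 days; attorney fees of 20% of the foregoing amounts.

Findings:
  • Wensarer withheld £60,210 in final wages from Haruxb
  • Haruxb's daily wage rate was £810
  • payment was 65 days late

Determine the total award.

Doubled: 2 × £60,210 = £120,420
Penalty days: min(65, 60) = 60
Waiting-time penalty: 60 × £810 = £48,600
Subtotal: £60,210 + £120,420 + £48,600 = £229,230
Attorney fees: 20% of £229,230 = £45,846
Total award: £229,230 + £45,846 = £275,076

£275,076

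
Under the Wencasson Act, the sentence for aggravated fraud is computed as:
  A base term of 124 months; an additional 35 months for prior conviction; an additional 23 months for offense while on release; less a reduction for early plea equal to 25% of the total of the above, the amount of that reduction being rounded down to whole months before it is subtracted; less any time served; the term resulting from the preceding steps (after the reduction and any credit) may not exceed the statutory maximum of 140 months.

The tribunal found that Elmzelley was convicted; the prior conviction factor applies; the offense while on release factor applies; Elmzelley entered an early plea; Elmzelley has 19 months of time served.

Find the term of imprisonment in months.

118 months

Prior conviction enhancement: +35 months
Offense while on release enhancement: +23 months
Adjusted term: 124 months + 35 months + 23 months = 182 months
Early plea reduction: 25% of 182 months = 45 months (rounded down)
After reduction: 182 − 45 = 137 months
Less time served: 137 months − 19 months = 118 months
Cap at 140 months: 118 months is within the cap, no reduction.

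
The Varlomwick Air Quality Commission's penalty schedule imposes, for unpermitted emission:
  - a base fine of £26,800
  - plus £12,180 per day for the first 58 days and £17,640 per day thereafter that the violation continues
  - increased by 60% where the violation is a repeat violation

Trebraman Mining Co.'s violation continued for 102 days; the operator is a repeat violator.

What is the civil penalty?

First 58 days: 58 × £12,180 = £706,440
Remaining days: (102 − 58) × £17,640 = £776,160
Per-day component: £706,440 + £776,160 = £1,482,600
Base plus per-day: £26,800 + £1,482,600 = £1,509,400
Enhancement: 60% of £1,509,400 = £905,640
Enhanced fine: £1,509,400 + £905,640 = £2,415,040

£2,415,040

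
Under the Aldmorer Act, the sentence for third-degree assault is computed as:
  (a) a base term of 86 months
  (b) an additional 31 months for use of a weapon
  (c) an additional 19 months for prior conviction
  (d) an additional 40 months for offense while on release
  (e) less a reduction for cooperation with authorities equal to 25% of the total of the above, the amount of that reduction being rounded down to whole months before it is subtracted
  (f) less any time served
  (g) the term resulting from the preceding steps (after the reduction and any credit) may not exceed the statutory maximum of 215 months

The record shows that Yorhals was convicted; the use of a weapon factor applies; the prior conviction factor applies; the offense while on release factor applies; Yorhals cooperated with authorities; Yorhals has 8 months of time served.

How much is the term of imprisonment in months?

124 months

Use of a weapon enhancement: +31 months
Prior conviction enhancement: +19 months
Offense while on release enhancement: +40 months
Adjusted term: 86 months + 31 months + 19 months + 40 months = 176 months
Cooperation with authorities reduction: 25% of 176 months = 44 months (rounded down)
After reduction: 176 − 44 = 132 months
Less time served: 132 months − 8 months = 124 months
Cap at 215 months: 124 months is within the cap, no reduction.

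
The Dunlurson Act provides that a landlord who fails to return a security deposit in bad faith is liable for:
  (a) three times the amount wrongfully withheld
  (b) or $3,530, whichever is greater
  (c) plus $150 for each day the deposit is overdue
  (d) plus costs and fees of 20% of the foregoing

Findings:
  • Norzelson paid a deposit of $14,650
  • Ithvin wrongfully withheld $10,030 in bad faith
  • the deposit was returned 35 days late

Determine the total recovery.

$42,408

Trebled: 3 × $10,030 = $30,090
Minimum $3,530: $30,090 meets the minimum, no increase.
Late-return penalty: 35 × $150 = $5,250
Damages plus late penalty: $30,090 + $5,250 = $35,340
Costs and fees: 20% of $35,340 = $7,068
Total recovery: $35,340 + $7,068 = $42,408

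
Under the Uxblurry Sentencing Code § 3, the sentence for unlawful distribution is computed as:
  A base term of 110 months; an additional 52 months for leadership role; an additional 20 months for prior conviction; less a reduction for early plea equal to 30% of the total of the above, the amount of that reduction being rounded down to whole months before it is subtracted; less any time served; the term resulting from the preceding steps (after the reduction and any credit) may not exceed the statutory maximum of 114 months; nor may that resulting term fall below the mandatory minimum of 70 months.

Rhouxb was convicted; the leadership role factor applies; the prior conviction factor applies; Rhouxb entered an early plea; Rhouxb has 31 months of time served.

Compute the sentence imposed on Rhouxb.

97 months

Leadership role enhancement: +52 months
Prior conviction enhancement: +20 months
Adjusted term: 110 months + 52 months + 20 months = 182 months
Early plea reduction: 30% of 182 months = 54 months (rounded down)
After reduction: 182 − 54 = 128 months
Less time served: 128 months − 31 months = 97 months
Cap at 114 months: 97 months is within the cap, no reduction.
Minimum 70 months: 97 months meets the minimum, no increase.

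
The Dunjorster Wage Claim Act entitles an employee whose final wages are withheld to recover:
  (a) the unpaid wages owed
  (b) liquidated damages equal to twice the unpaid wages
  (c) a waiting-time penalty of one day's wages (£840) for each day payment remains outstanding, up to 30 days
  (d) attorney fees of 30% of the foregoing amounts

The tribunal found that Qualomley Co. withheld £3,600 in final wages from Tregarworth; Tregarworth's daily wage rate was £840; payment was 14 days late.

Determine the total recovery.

Doubled: 2 × £3,600 = £7,200
Penalty days: min(14, 30) = 14
Waiting-time penalty: 14 × £840 = £11,760
Subtotal: £3,600 + £7,200 + £11,760 = £22,560
Attorney fees: 30% of £22,560 = £6,768
Total award: £22,560 + £6,768 = £29,328

£29,328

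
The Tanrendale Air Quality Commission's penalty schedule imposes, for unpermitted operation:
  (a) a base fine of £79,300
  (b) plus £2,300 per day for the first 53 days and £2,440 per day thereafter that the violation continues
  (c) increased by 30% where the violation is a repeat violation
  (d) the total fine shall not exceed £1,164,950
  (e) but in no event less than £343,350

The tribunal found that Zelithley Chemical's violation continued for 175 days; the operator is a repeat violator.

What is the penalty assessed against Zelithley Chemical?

First 53 days: 53 × £2,300 = £121,900
Remaining days: (175 − 53) × £2,440 = £297,680
Per-day component: £121,900 + £297,680 = £419,580
Base plus per-day: £79,300 + £419,580 = £498,880
Enhancement: 30% of £498,880 = £149,664
Enhanced fine: £498,880 + £149,664 = £648,544
Cap at £1,164,950: £648,544 is within the cap, no reduction.
Minimum £343,350: £648,544 meets the minimum, no increase.

Civil penalty: £648,544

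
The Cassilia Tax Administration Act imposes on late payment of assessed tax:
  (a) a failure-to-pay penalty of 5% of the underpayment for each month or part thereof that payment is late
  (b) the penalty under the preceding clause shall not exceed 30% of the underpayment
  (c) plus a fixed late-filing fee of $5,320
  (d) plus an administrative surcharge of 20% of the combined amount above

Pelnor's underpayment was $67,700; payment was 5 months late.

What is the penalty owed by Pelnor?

Accrued rate: 5% × 5 = 25%, capped at 30% → 25%
Failure-to-pay penalty: 25% of $67,700 = $16,925
Penalty before surcharge: $16,925 + $5,320 = $22,245
Administrative surcharge: 20% of $22,245 = $4,449
Total penalty: $22,245 + $4,449 = $26,694

$26,694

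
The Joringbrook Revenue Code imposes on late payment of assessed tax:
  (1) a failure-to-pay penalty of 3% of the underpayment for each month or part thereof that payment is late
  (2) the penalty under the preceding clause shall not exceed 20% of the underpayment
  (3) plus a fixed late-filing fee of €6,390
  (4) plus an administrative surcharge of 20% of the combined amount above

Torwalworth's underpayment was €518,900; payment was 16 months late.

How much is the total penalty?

€132,204

Accrued rate: 3% × 16 = 48%, capped at 20% → 20%
Failure-to-pay penalty: 20% of €518,900 = €103,780
Penalty before surcharge: €103,780 + €6,390 = €110,170
Administrative surcharge: 20% of €110,170 = €22,034
Total penalty: €110,170 + €22,034 = €132,204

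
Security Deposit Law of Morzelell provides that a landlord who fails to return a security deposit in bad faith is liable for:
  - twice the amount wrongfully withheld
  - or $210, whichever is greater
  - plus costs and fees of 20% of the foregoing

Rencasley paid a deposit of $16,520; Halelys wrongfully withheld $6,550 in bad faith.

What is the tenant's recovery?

$15,720

Doubled: 2 × $6,550 = $13,100
Minimum $210: $13,100 meets the minimum, no increase.
Costs and fees: 20% of $13,100 = $2,620
Total recovery: $13,100 + $2,620 = $15,720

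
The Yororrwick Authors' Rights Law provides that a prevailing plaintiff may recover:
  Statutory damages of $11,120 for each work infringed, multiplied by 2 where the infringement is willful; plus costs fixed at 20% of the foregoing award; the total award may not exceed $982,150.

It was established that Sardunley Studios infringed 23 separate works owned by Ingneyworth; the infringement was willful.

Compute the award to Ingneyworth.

Statutory damages: 23 × $11,120 = $255,760
Doubled: 2 × $255,760 = $511,520
Costs: 20% of $511,520 = $102,304
Award plus costs: $511,520 + $102,304 = $613,824
Cap at $982,150: $613,824 is within the cap, no reduction.

$613,824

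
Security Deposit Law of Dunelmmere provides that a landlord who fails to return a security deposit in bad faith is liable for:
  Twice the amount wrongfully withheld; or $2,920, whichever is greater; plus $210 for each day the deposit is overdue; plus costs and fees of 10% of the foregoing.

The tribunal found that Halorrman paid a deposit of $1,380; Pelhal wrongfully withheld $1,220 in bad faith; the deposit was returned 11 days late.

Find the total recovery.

$5,753

Doubled: 2 × $1,220 = $2,440
Minimum $2,920: $2,440 is below the minimum → $2,920
Late-return penalty: 11 × $210 = $2,310
Damages plus late penalty: $2,920 + $2,310 = $5,230
Costs and fees: 10% of $5,230 = $523
Total recovery: $5,230 + $523 = $5,753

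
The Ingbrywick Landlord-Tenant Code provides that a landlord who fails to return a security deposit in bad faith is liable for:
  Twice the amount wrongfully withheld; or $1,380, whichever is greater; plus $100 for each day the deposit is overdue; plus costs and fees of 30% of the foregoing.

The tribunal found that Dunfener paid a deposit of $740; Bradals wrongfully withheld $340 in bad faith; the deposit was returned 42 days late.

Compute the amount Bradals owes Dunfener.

Doubled: 2 × $340 = $680
Minimum $1,380: $680 is below the minimum → $1,380
Late-return penalty: 42 × $100 = $4,200
Damages plus late penalty: $1,380 + $4,200 = $5,580
Costs and fees: 30% of $5,580 = $1,674
Total recovery: $5,580 + $1,674 = $7,254

Recovery: $7,254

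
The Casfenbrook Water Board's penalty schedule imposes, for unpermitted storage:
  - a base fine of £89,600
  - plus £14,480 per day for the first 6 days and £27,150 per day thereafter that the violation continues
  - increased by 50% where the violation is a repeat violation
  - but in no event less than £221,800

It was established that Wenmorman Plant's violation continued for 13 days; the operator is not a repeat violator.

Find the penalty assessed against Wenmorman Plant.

First 6 days: 6 × £14,480 = £86,880
Remaining days: (13 − 6) × £27,150 = £190,050
Per-day component: £86,880 + £190,050 = £276,930
Base plus per-day: £89,600 + £276,930 = £366,530
The operator is not a repeat violator: no 50% increase.
Minimum £221,800: £366,530 meets the minimum, no increase.

£366,530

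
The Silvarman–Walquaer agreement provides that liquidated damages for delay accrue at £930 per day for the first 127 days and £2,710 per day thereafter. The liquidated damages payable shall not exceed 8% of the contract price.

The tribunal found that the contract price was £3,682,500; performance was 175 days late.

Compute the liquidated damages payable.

£248,190

First 127 days: 127 × £930 = £118,110
Remaining days: (175 − 127) × £2,710 = £130,080
Accrued per-day damages: £118,110 + £130,080 = £248,190
Cap: 8% of £3,682,500 = £294,600
Cap at £294,600: £248,190 is within the cap, no reduction.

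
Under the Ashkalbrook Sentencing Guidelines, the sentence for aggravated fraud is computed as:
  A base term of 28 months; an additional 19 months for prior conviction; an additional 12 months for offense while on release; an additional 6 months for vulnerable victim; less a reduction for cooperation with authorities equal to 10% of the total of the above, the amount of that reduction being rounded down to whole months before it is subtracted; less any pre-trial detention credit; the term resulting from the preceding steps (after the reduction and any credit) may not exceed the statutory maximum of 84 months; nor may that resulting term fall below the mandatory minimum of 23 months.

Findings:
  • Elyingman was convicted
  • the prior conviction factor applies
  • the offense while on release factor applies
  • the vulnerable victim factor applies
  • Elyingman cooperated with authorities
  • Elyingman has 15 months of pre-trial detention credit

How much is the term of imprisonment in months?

Prior conviction enhancement: +19 months
Offense while on release enhancement: +12 months
Vulnerable victim enhancement: +6 months
Adjusted term: 28 months + 19 months + 12 months + 6 months = 65 months
Cooperation with authorities reduction: 10% of 65 months = 6 months (rounded down)
After reduction: 65 − 6 = 59 months
Less pre-trial detention credit: 59 months − 15 months = 44 months
Cap at 84 months: 44 months is within the cap, no reduction.
Minimum 23 months: 44 months meets the minimum, no increase.

44 months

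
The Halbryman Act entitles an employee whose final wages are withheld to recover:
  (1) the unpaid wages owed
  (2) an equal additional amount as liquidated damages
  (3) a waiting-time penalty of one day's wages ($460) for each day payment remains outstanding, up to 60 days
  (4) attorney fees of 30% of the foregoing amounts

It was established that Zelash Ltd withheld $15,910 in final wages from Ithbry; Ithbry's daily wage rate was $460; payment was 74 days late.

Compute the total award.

$77,246

Liquidated damages (equal amount): $15,910
Penalty days: min(74, 60) = 60
Waiting-time penalty: 60 × $460 = $27,600
Subtotal: $15,910 + $15,910 + $27,600 = $59,420
Attorney fees: 30% of $59,420 = $17,826
Total award: $59,420 + $17,826 = $77,246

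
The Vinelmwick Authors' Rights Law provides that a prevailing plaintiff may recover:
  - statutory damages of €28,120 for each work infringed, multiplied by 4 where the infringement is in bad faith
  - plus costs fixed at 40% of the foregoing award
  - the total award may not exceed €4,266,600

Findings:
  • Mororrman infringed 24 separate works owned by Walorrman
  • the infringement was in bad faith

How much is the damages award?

Statutory damages: 24 × €28,120 = €674,880
Multiplied by 4: 4 × €674,880 = €2,699,520
Costs: 40% of €2,699,520 = €1,079,808
Award plus costs: €2,699,520 + €1,079,808 = €3,779,328
Cap at €4,266,600: €3,779,328 is within the cap, no reduction.

€3,779,328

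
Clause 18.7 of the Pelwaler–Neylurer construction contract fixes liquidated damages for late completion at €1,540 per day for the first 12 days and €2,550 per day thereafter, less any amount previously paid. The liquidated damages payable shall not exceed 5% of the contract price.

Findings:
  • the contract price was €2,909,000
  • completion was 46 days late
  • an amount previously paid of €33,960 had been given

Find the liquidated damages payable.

First 12 days: 12 × €1,540 = €18,480
Remaining days: (46 − 12) × €2,550 = €86,700
Accrued per-day damages: €18,480 + €86,700 = €105,180
Less amount previously paid: €105,180 − €33,960 = €71,220
Cap: 5% of €2,909,000 = €145,450
Cap at €145,450: €71,220 is within the cap, no reduction.

Liquidated damages: €71,220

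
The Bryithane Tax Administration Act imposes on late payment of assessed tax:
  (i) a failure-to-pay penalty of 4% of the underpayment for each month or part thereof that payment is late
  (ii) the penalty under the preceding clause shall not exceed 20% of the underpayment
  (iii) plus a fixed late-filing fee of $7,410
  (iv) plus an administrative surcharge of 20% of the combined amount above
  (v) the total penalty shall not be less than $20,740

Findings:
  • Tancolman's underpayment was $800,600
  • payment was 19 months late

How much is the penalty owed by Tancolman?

Accrued rate: 4% × 19 = 76%, capped at 20% → 20%
Failure-to-pay penalty: 20% of $800,600 = $160,120
Penalty before surcharge: $160,120 + $7,410 = $167,530
Administrative surcharge: 20% of $167,530 = $33,506
Total penalty: $167,530 + $33,506 = $201,036
Minimum $20,740: $201,036 meets the minimum, no increase.

$201,036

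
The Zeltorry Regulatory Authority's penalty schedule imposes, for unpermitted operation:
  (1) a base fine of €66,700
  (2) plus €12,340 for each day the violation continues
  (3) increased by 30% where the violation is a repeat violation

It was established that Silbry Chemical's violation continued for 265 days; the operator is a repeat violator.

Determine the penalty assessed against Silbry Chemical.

€4,337,840

Per-day component: 265 × €12,340 = €3,270,100
Base plus per-day: €66,700 + €3,270,100 = €3,336,800
Enhancement: 30% of €3,336,800 = €1,001,040
Enhanced fine: €3,336,800 + €1,001,040 = €4,337,840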